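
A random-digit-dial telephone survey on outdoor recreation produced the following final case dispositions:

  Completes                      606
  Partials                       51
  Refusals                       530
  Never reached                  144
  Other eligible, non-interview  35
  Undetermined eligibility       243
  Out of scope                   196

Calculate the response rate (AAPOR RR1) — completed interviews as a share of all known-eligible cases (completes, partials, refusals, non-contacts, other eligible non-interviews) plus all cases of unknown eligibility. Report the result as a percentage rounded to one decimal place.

37.7%

Top = 606
Base = 606 + 51 + 530 + 144 + 35 + 243 = 1609
RR1 = 606 / 1609 = 0.3766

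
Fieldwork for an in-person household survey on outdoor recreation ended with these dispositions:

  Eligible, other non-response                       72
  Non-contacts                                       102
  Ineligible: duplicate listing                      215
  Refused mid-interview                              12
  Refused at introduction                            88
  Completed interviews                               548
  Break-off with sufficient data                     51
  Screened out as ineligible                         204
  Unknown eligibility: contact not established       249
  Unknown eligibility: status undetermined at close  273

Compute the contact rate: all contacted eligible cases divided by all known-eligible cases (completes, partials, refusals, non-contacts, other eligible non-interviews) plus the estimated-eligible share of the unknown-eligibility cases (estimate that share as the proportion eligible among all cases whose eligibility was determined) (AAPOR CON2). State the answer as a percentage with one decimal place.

62.9%

Refused = 88 + 12 = 100
Unknown eligibility = 249 + 273 = 522
Not eligible = 204 + 215 = 419
Numerator: 548 + 51 + 100 + 72 = 771
Determined eligible: 548 + 51 + 100 + 102 + 72 = 873
e = 873 / (873 + 419) = 873 / 1292 = 0.6757
Estimated eligible among unknowns: 0.6757 × 522 = 352.72
Denom: 873 + 352.72 = 1225.72
CON2 = 771 / 1225.72 = 0.6290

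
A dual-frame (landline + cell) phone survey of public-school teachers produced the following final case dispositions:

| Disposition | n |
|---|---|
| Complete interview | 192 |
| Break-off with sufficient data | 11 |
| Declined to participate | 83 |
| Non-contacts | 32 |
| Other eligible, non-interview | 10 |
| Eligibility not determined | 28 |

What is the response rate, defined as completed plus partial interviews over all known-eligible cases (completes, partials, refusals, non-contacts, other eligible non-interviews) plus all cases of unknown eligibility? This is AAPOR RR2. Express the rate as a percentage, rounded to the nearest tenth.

Num → 192 + 11 = 203
Denom → 192 + 11 + 83 + 32 + 10 + 28 = 356
RR2 = 203 / 356 = 0.5702

57.0%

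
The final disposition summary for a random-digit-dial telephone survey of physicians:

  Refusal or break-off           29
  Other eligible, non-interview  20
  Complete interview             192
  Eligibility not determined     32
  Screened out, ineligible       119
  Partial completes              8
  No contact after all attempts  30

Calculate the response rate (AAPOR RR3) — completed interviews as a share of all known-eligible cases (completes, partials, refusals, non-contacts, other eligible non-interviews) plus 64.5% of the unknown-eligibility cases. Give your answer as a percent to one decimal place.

Num → 192
Determined eligible → 192 + 8 + 29 + 30 + 20 = 279
Eligible share of unknowns → 0.6450 × 32 = 20.64
Denom → 279 + 20.64 = 299.64
RR3 = 192 / 299.64 = 0.6408

64.1%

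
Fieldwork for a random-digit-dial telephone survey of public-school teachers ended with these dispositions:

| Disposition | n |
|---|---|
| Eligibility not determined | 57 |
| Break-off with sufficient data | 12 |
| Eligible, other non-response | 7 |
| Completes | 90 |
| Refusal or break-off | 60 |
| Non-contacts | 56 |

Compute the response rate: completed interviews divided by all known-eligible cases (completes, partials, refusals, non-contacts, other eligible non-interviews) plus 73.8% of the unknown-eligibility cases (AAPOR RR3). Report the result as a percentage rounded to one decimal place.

Numerator = 90
Determined eligible = 90 + 12 + 60 + 56 + 7 = 225
Estimated eligible among unknowns = 0.7380 × 57 = 42.07
Denom = 225 + 42.07 = 267.07
RR3 = 90 / 267.07 = 0.3370

33.7%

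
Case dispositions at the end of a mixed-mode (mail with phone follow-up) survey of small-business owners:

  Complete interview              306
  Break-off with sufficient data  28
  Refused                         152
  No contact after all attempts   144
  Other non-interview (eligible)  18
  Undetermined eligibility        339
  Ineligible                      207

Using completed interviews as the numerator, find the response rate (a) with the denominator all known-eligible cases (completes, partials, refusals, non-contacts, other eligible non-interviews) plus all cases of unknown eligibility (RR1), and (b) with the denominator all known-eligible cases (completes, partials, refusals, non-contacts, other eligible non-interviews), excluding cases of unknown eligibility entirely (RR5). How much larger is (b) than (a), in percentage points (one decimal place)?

Top = 306
Base = 306 + 28 + 152 + 144 + 18 + 339 = 987
RR1 = 306 / 987 = 0.3100
Base = 306 + 28 + 152 + 144 + 18 = 648
RR5 = 306 / 648 = 0.4722
Difference = 47.22 − 31.00 = 16.22 percentage points

16.2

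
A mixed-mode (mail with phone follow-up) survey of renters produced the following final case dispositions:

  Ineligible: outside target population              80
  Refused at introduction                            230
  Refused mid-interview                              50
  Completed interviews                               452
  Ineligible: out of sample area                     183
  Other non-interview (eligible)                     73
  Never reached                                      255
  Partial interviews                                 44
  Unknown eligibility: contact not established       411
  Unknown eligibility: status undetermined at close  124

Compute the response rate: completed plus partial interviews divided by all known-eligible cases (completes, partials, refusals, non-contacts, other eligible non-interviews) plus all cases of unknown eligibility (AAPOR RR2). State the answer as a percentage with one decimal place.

30.3%

Refusals = 230 + 50 = 280
Undetermined eligibility = 411 + 124 = 535
Out of scope = 80 + 183 = 263
Top: 452 + 44 = 496
Base: 452 + 44 + 280 + 255 + 73 + 535 = 1639
RR2 = 496 / 1639 = 0.3026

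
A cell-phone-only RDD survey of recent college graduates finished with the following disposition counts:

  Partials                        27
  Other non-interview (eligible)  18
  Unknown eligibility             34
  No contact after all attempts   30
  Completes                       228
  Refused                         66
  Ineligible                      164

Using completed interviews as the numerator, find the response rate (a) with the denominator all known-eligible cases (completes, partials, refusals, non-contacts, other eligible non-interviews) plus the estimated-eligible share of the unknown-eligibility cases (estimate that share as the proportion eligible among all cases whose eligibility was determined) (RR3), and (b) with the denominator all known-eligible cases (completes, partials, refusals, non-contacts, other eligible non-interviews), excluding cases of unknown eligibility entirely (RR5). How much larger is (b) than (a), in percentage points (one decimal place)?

Numerator = 228
Known eligible = 228 + 27 + 66 + 30 + 18 = 369
e = 369 / (369 + 164) = 369 / 533 = 0.6923
Estimated eligible among unknowns = 0.6923 × 34 = 23.54
Denom = 369 + 23.54 = 392.54
RR3 = 228 / 392.54 = 0.5808
Denom = 228 + 27 + 66 + 30 + 18 = 369
RR5 = 228 / 369 = 0.6179
Difference = 61.79 − 58.08 = 3.71 percentage points

3.7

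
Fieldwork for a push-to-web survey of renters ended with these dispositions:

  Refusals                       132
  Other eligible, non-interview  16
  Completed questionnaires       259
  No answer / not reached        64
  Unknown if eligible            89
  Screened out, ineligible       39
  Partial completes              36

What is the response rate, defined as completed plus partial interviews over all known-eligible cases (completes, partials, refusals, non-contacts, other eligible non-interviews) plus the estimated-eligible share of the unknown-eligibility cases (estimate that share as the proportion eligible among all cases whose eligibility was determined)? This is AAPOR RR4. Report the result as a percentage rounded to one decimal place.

50.0%

Num → 259 + 36 = 295
Eligible (known) → 259 + 36 + 132 + 64 + 16 = 507
e = 507 / (507 + 39) = 507 / 546 = 0.9286
Estimated eligible among unknowns → 0.9286 × 89 = 82.65
Denominator → 507 + 82.65 = 589.65
RR4 = 295 / 589.65 = 0.5003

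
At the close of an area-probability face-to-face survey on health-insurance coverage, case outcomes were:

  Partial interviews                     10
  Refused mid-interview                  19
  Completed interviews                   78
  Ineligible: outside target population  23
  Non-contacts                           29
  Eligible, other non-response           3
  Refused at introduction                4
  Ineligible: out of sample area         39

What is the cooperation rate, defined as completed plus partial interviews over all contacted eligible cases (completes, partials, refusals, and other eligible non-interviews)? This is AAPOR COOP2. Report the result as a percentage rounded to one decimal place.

Declined to participate = 4 + 19 = 23
Out of scope = 23 + 39 = 62
Num = 78 + 10 = 88
Denom = 78 + 10 + 23 + 3 = 114
COOP2 = 88 / 114 = 0.7719

77.2%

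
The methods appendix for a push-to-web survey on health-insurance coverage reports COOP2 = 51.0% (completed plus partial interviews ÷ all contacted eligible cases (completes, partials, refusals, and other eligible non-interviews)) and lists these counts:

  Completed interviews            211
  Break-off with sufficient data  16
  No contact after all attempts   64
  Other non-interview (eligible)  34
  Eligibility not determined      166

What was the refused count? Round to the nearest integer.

Top = 211 + 16 = 227
COOP2 = 227 / D = 0.510
D = 227 / 0.510 = 445.1
Other denominator terms total 261
refused = 445.1 − 261 ≈ 184

184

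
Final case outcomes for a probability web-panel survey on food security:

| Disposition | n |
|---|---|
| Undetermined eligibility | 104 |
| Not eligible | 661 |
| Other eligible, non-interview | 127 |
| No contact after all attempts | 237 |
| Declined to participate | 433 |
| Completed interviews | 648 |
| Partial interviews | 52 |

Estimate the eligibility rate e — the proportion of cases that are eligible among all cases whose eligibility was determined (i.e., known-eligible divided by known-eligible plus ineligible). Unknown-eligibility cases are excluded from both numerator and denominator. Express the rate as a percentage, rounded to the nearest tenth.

Eligible (known) = 648 + 52 + 433 + 237 + 127 = 1497
e = 1497 / (1497 + 661) = 1497 / 2158 = 0.6937

69.4%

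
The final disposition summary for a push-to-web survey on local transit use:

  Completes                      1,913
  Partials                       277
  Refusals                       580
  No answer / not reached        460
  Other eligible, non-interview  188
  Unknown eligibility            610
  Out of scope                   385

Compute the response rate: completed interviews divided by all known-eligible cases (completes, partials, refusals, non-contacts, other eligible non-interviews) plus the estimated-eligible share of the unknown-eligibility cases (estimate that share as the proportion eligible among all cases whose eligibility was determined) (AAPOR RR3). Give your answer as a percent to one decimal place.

48.2%

Top = 1913
Eligible (known) = 1913 + 277 + 580 + 460 + 188 = 3418
e = 3418 / (3418 + 385) = 3418 / 3803 = 0.8988
Estimated eligible among unknowns = 0.8988 × 610 = 548.27
Base = 3418 + 548.27 = 3966.27
RR3 = 1913 / 3966.27 = 0.4823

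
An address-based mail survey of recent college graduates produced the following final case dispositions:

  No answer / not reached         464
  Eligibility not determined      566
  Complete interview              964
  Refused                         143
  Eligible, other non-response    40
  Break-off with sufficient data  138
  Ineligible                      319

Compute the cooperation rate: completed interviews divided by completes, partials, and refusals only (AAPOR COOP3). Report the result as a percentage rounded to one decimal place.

77.4%

Top → 964
Base → 964 + 138 + 143 = 1245
COOP3 = 964 / 1245 = 0.7743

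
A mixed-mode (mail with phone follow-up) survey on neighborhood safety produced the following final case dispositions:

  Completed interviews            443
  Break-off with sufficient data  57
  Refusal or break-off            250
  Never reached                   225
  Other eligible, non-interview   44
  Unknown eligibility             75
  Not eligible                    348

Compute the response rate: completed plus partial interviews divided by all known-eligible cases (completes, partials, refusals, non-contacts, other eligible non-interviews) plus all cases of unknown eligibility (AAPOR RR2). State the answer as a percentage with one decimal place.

Num → 443 + 57 = 500
Denominator → 443 + 57 + 250 + 225 + 44 + 75 = 1094
RR2 = 500 / 1094 = 0.4570

45.7%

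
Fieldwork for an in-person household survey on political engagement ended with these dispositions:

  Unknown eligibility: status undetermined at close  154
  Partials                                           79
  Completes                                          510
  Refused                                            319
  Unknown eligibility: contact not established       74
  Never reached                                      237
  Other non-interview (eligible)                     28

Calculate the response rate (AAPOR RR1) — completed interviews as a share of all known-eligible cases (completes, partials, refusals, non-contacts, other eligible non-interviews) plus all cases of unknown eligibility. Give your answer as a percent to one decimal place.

36.4%

Unknown eligibility = 74 + 154 = 228
Num → 510
Denominator → 510 + 79 + 319 + 237 + 28 + 228 = 1401
RR1 = 510 / 1401 = 0.3640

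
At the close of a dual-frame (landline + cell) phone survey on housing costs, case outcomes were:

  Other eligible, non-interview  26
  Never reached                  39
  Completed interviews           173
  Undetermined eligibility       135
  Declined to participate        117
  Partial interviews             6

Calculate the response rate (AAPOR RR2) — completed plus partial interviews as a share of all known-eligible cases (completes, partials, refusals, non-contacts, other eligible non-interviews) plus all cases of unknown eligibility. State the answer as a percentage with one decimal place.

Top: 173 + 6 = 179
Base: 173 + 6 + 117 + 39 + 26 + 135 = 496
RR2 = 179 / 496 = 0.3609

36.1%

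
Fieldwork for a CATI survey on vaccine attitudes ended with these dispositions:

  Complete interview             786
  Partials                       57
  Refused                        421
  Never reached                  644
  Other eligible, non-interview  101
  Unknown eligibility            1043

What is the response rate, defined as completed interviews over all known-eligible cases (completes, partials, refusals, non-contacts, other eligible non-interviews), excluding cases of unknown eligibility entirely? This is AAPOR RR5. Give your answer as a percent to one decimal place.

39.1%

Top = 786
Denom = 786 + 57 + 421 + 644 + 101 = 2009
RR5 = 786 / 2009 = 0.3912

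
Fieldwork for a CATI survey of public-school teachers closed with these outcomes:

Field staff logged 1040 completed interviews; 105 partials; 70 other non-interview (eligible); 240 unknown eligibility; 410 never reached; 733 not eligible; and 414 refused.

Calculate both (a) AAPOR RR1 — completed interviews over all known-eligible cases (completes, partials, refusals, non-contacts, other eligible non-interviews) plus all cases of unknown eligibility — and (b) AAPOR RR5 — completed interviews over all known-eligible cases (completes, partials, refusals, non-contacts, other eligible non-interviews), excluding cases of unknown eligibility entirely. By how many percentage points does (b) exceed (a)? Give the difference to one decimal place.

5.4

Numerator → 1040
Denominator → 1040 + 105 + 414 + 410 + 70 + 240 = 2279
RR1 = 1040 / 2279 = 0.4563
Denominator → 1040 + 105 + 414 + 410 + 70 = 2039
RR5 = 1040 / 2039 = 0.5101
Difference = 51.01 − 45.63 = 5.38 percentage points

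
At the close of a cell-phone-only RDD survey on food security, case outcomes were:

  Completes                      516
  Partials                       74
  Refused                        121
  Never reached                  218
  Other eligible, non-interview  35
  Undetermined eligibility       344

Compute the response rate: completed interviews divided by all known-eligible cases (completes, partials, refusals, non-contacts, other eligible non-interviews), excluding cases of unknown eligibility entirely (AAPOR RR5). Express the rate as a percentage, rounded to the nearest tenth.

Numerator → 516
Base → 516 + 74 + 121 + 218 + 35 = 964
RR5 = 516 / 964 = 0.5353

53.5%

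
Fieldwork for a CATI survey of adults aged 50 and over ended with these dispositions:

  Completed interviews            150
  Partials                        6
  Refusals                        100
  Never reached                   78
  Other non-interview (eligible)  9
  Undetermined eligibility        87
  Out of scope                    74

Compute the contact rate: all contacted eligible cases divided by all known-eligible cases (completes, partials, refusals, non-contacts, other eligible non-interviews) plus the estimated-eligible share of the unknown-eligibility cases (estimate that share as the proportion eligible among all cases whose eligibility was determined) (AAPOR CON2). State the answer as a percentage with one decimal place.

Numerator → 150 + 6 + 100 + 9 = 265
Known eligible → 150 + 6 + 100 + 78 + 9 = 343
e = 343 / (343 + 74) = 343 / 417 = 0.8225
Estimated eligible among unknowns → 0.8225 × 87 = 71.56
Base → 343 + 71.56 = 414.56
CON2 = 265 / 414.56 = 0.6392

63.9%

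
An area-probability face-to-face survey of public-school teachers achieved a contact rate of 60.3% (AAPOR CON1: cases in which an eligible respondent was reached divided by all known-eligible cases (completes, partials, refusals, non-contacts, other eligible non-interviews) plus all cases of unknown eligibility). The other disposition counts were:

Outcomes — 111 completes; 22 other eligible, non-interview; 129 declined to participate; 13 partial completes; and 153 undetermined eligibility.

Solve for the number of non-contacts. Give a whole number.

28

Numerator: 111 + 13 + 129 + 22 = 275
CON1 = 275 / D = 0.603
D = 275 / 0.603 = 456.1
Remaining denominator categories sum to 428
non-contacts = 456.1 − 428 ≈ 28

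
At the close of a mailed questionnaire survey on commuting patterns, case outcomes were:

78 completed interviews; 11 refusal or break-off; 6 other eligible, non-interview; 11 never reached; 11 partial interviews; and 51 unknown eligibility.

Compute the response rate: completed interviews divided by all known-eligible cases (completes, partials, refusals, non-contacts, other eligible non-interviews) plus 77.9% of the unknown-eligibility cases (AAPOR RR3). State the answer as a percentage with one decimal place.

49.8%

Numerator → 78
Eligible (known) → 78 + 11 + 11 + 11 + 6 = 117
Estimated eligible among unknowns → 0.7790 × 51 = 39.73
Base → 117 + 39.73 = 156.73
RR3 = 78 / 156.73 = 0.4977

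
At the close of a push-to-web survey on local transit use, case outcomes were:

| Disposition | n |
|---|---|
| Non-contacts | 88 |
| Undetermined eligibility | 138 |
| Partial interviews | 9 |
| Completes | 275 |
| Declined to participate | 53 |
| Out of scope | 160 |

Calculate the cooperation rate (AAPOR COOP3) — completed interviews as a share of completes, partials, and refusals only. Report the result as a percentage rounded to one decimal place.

81.6%

Numerator: 275
Denominator: 275 + 9 + 53 = 337
COOP3 = 275 / 337 = 0.8160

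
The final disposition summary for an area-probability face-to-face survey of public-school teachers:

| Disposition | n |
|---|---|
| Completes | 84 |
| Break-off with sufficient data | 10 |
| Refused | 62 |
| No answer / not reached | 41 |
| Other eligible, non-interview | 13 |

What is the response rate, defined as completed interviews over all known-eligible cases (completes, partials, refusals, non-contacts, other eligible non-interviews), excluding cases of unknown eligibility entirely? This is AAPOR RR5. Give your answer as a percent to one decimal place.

Num → 84
Base → 84 + 10 + 62 + 41 + 13 = 210
RR5 = 84 / 210 = 0.4000

40.0%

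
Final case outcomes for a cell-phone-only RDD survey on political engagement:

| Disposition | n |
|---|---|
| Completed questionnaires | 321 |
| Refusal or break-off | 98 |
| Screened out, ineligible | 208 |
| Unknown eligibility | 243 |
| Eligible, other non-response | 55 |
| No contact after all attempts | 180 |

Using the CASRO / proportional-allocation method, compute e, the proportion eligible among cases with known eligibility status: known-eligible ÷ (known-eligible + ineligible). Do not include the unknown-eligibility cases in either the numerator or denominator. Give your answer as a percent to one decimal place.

Known eligible = 321 + 98 + 180 + 55 = 654
e = 654 / (654 + 208) = 654 / 862 = 0.7587

75.9%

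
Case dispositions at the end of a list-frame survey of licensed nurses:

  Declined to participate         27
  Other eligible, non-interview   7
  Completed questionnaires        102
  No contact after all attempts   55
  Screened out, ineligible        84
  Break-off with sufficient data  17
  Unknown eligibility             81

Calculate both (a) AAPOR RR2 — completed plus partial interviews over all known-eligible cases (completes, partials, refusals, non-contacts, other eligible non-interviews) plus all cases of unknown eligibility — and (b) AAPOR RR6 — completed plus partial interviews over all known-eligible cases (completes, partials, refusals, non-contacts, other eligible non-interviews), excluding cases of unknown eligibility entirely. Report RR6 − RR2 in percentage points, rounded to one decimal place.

Numerator = 102 + 17 = 119
Denom = 102 + 17 + 27 + 55 + 7 + 81 = 289
RR2 = 119 / 289 = 0.4118
Denom = 102 + 17 + 27 + 55 + 7 = 208
RR6 = 119 / 208 = 0.5721
Difference = 57.21 − 41.18 = 16.03 percentage points

16.0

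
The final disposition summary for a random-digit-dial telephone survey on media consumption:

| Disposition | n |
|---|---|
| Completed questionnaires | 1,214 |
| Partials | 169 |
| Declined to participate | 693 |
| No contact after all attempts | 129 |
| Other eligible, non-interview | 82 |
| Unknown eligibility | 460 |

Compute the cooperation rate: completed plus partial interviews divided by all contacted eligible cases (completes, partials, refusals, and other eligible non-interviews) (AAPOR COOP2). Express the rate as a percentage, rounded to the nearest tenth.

Num = 1214 + 169 = 1383
Denom = 1214 + 169 + 693 + 82 = 2158
COOP2 = 1383 / 2158 = 0.6409

64.1%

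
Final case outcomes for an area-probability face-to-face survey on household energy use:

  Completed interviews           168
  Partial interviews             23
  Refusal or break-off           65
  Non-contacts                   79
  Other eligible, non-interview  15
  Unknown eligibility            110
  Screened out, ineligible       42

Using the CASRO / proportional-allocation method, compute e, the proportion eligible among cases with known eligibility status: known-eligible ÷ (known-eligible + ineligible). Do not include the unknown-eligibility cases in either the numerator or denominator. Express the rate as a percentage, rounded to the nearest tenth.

Known eligible → 168 + 23 + 65 + 79 + 15 = 350
e = 350 / (350 + 42) = 350 / 392 = 0.8929

89.3%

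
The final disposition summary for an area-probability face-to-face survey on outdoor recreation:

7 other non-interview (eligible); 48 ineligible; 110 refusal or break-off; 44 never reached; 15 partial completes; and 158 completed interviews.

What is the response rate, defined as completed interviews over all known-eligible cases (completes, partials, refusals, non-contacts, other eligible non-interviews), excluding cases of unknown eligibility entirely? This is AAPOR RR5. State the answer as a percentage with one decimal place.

Numerator: 158
Denominator: 158 + 15 + 110 + 44 + 7 = 334
RR5 = 158 / 334 = 0.4731

47.3%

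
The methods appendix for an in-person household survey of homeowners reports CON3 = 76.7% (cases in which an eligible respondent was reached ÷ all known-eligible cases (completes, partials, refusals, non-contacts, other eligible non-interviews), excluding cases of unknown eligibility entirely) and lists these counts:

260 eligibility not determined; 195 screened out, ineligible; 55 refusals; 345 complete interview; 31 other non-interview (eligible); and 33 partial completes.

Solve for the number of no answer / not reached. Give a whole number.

141

Num = 345 + 33 + 55 + 31 = 464
CON3 = 464 / D = 0.767
D = 464 / 0.767 = 605.0
Rest of base = 464
no answer / not reached = 605.0 − 464 ≈ 141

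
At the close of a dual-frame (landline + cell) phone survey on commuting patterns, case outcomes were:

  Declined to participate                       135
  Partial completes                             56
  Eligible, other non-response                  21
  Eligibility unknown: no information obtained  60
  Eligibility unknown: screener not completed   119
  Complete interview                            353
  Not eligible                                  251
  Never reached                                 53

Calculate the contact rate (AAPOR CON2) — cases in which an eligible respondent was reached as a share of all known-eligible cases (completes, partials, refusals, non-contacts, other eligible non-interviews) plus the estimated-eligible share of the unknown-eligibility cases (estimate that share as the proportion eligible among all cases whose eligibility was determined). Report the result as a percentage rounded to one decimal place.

Unknown eligibility = 119 + 60 = 179
Numerator: 353 + 56 + 135 + 21 = 565
Determined eligible: 353 + 56 + 135 + 53 + 21 = 618
e = 618 / (618 + 251) = 618 / 869 = 0.7112
Eligible share of unknowns: 0.7112 × 179 = 127.30
Base: 618 + 127.30 = 745.30
CON2 = 565 / 745.30 = 0.7581

75.8%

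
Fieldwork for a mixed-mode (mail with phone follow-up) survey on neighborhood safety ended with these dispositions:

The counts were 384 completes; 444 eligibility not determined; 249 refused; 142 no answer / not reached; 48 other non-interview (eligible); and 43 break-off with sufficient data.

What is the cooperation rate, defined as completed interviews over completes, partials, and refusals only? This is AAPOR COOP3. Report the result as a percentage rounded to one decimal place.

Num → 384
Base → 384 + 43 + 249 = 676
COOP3 = 384 / 676 = 0.5680

56.8%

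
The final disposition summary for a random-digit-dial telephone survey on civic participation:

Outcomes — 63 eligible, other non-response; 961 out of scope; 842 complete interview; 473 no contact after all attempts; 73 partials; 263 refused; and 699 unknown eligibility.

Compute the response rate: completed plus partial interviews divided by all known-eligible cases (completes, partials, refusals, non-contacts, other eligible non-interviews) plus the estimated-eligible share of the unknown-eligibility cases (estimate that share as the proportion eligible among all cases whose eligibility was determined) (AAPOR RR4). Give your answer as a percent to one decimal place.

Numerator = 842 + 73 = 915
Eligible (known) = 842 + 73 + 263 + 473 + 63 = 1714
e = 1714 / (1714 + 961) = 1714 / 2675 = 0.6407
Eligible share of unknowns = 0.6407 × 699 = 447.85
Base = 1714 + 447.85 = 2161.85
RR4 = 915 / 2161.85 = 0.4232

42.3%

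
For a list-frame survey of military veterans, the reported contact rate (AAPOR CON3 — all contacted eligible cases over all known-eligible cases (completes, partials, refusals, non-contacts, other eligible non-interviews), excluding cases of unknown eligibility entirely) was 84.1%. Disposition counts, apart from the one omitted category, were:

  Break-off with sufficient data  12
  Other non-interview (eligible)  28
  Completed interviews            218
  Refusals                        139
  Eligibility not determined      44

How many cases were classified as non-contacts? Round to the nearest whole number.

75

Num → 218 + 12 + 139 + 28 = 397
CON3 = 397 / D = 0.841
D = 397 / 0.841 = 472.1
Other denominator terms total 397
non-contacts = 472.1 − 397 ≈ 75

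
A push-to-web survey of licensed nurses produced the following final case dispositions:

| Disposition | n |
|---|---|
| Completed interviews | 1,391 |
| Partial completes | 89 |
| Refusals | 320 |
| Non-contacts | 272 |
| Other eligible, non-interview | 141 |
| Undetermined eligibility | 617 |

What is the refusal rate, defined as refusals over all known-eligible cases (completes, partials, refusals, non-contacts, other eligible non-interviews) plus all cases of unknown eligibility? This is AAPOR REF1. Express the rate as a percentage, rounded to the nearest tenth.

Top: 320
Base: 1391 + 89 + 320 + 272 + 141 + 617 = 2830
REF1 = 320 / 2830 = 0.1131

11.3%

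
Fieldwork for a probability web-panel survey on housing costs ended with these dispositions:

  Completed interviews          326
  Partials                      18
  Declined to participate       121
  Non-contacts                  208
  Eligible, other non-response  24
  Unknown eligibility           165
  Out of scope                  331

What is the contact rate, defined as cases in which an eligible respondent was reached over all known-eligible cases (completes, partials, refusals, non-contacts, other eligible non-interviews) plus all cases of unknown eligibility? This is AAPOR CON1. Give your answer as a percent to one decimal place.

Numerator → 326 + 18 + 121 + 24 = 489
Denom → 326 + 18 + 121 + 208 + 24 + 165 = 862
CON1 = 489 / 862 = 0.5673

56.7%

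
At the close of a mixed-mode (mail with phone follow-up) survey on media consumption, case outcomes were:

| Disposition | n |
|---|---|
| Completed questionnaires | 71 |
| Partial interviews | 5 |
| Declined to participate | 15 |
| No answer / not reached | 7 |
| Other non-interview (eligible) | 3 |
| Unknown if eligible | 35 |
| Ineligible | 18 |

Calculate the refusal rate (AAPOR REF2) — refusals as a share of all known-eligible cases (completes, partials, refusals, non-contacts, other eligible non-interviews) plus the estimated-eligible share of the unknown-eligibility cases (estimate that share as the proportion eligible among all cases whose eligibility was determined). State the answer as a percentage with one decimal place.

11.5%

Top → 15
Eligible (known) → 71 + 5 + 15 + 7 + 3 = 101
e = 101 / (101 + 18) = 101 / 119 = 0.8487
Estimated eligible among unknowns → 0.8487 × 35 = 29.70
Base → 101 + 29.70 = 130.70
REF2 = 15 / 130.70 = 0.1148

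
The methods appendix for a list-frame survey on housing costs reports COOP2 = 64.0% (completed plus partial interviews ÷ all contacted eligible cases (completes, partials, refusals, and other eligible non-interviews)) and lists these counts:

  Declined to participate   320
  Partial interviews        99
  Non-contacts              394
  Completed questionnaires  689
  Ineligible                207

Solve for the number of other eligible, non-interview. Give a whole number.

123

Num = 689 + 99 = 788
COOP2 = 788 / D = 0.640
D = 788 / 0.640 = 1231.2
Other denominator terms total 1108
other eligible, non-interview = 1231.2 − 1108 ≈ 123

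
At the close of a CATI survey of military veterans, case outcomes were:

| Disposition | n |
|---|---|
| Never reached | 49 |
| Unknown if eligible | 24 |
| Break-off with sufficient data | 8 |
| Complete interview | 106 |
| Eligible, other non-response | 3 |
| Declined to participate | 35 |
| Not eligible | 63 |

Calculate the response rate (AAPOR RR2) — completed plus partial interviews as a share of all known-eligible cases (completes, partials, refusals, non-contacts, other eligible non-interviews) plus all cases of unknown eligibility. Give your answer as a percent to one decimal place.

50.7%

Numerator → 106 + 8 = 114
Denominator → 106 + 8 + 35 + 49 + 3 + 24 = 225
RR2 = 114 / 225 = 0.5067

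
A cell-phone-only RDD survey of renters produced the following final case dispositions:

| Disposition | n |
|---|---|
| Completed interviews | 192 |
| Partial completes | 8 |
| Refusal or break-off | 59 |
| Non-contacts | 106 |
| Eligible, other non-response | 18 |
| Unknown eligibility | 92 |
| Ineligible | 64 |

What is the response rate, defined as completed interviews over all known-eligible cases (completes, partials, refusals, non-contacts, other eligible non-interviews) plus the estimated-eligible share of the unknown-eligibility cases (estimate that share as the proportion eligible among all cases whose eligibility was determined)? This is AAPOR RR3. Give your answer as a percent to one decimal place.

41.6%

Num → 192
Eligible (known) → 192 + 8 + 59 + 106 + 18 = 383
e = 383 / (383 + 64) = 383 / 447 = 0.8568
Estimated eligible among unknowns → 0.8568 × 92 = 78.83
Denom → 383 + 78.83 = 461.83
RR3 = 192 / 461.83 = 0.4157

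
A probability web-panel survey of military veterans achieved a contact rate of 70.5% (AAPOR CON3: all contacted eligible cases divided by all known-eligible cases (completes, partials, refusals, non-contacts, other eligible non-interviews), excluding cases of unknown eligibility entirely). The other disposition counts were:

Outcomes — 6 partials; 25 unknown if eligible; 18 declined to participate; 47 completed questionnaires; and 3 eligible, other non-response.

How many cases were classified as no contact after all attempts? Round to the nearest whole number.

31

Top → 47 + 6 + 18 + 3 = 74
CON3 = 74 / D = 0.705
D = 74 / 0.705 = 105.0
Remaining denominator categories sum to 74
no contact after all attempts = 105.0 − 74 ≈ 31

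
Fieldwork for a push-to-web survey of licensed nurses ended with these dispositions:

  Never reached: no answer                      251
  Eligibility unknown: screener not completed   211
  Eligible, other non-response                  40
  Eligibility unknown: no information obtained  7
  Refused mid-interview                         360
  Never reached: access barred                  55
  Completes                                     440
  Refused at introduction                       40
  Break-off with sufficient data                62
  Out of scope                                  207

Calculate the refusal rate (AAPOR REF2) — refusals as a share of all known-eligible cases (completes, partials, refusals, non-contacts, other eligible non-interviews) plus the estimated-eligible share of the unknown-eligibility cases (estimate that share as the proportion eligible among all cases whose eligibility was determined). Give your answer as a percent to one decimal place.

Refusal or break-off = 40 + 360 = 400
No contact after all attempts = 251 + 55 = 306
Undetermined eligibility = 211 + 7 = 218
Numerator → 400
Eligible (known) → 440 + 62 + 400 + 306 + 40 = 1248
e = 1248 / (1248 + 207) = 1248 / 1455 = 0.8577
Eligible share of unknowns → 0.8577 × 218 = 186.98
Base → 1248 + 186.98 = 1434.98
REF2 = 400 / 1434.98 = 0.2787

27.9%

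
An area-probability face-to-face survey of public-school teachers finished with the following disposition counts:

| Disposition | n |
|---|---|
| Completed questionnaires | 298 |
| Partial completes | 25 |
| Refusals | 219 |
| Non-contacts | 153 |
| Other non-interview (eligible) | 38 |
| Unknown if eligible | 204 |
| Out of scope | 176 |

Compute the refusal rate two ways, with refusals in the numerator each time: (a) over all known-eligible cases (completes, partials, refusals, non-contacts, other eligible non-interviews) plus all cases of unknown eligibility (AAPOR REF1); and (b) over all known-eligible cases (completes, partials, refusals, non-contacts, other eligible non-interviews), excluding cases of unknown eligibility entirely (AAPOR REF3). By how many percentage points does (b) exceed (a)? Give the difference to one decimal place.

6.5

Numerator = 219
Base = 298 + 25 + 219 + 153 + 38 + 204 = 937
REF1 = 219 / 937 = 0.2337
Base = 298 + 25 + 219 + 153 + 38 = 733
REF3 = 219 / 733 = 0.2988
Difference = 29.88 − 23.37 = 6.51 percentage points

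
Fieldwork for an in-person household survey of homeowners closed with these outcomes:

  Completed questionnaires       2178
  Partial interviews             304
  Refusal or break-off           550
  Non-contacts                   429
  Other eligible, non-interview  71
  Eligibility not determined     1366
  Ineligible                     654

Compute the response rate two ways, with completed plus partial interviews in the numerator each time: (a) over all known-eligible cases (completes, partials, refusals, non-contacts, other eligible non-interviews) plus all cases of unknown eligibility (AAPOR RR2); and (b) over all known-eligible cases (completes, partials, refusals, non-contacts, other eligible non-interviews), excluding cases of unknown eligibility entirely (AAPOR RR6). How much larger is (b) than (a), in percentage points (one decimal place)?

Numerator = 2178 + 304 = 2482
Base = 2178 + 304 + 550 + 429 + 71 + 1366 = 4898
RR2 = 2482 / 4898 = 0.5067
Base = 2178 + 304 + 550 + 429 + 71 = 3532
RR6 = 2482 / 3532 = 0.7027
Difference = 70.27 − 50.67 = 19.60 percentage points

19.6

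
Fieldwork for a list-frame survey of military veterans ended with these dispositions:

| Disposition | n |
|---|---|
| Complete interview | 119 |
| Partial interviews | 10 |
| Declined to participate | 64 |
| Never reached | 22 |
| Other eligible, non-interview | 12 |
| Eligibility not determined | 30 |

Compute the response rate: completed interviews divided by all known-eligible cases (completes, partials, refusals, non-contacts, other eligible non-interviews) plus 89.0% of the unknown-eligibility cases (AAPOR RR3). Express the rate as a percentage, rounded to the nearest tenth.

Top: 119
Known eligible: 119 + 10 + 64 + 22 + 12 = 227
e × U: 0.8900 × 30 = 26.70
Denominator: 227 + 26.70 = 253.70
RR3 = 119 / 253.70 = 0.4691

46.9%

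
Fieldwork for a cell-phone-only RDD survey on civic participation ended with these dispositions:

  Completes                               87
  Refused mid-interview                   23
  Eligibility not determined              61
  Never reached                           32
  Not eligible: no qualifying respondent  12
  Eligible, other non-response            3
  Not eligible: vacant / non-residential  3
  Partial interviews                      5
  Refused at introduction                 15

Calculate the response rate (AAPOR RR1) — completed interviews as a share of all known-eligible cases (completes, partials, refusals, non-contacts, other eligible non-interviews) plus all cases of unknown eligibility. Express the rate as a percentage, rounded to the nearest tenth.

38.5%

Refusal or break-off = 15 + 23 = 38
Ineligible = 12 + 3 = 15
Num → 87
Base → 87 + 5 + 38 + 32 + 3 + 61 = 226
RR1 = 87 / 226 = 0.3850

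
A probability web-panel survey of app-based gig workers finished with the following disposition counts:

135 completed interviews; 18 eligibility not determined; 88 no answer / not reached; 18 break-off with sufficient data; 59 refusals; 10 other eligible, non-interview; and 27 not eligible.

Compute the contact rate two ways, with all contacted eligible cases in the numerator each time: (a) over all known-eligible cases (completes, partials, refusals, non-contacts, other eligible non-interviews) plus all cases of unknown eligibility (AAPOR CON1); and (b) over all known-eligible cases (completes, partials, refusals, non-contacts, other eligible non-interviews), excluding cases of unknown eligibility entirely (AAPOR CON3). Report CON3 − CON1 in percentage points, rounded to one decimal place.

Numerator = 135 + 18 + 59 + 10 = 222
Denominator = 135 + 18 + 59 + 88 + 10 + 18 = 328
CON1 = 222 / 328 = 0.6768
Denominator = 135 + 18 + 59 + 88 + 10 = 310
CON3 = 222 / 310 = 0.7161
Difference = 71.61 − 67.68 = 3.93 percentage points

3.9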